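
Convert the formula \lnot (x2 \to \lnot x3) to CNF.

\lnot (x2 \to \lnot x3)
⇔ \lnot (\lnot x2 \lor \lnot x3)   [eliminate \to]
⇔ \lnot \lnot x2 \land \lnot \lnot x3   [De Morgan]
⇔ x2 \land \lnot \lnot x3   [double negation]
⇔ x2 \land x3   [double negation]

x2 \land x3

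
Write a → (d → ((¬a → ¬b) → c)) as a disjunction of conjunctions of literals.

¬a ∨ ¬d ∨ c

a → (d → ((¬a → ¬b) → c))
= ¬a ∨ (d → ((¬a → ¬b) → c))   [eliminate →]
= ¬a ∨ ¬d ∨ ((¬a → ¬b) → c)   [eliminate →]
= ¬a ∨ ¬d ∨ ¬(¬a → ¬b) ∨ c   [eliminate →]
= ¬a ∨ ¬d ∨ ¬(¬¬a ∨ ¬b) ∨ c   [eliminate →]
= ¬a ∨ ¬d ∨ (¬¬¬a ∧ ¬¬b) ∨ c   [De Morgan]
= ¬a ∨ ¬d ∨ (¬a ∧ ¬¬b) ∨ c   [double negation]
= ¬a ∨ ¬d ∨ (¬a ∧ b) ∨ c   [double negation]
= ¬a ∨ ¬d ∨ c   [simplify]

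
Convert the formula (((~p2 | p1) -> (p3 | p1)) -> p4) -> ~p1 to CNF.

(((~p2 | p1) -> (p3 | p1)) -> p4) -> ~p1
≡ ~(((~p2 | p1) -> (p3 | p1)) -> p4) | ~p1   [eliminate ->]
≡ ~(~((~p2 | p1) -> (p3 | p1)) | p4) | ~p1   [eliminate ->]
≡ ~(~(~(~p2 | p1) | p3 | p1) | p4) | ~p1   [eliminate ->]
≡ (~~(~(~p2 | p1) | p3 | p1) & ~p4) | ~p1   [De Morgan]
≡ ((~(~p2 | p1) | p3 | p1) & ~p4) | ~p1   [double negation]
≡ (((~~p2 & ~p1) | p3 | p1) & ~p4) | ~p1   [De Morgan]
≡ (((p2 & ~p1) | p3 | p1) & ~p4) | ~p1   [double negation]
≡ (p2 | p3 | p1 | ~p1) & (~p1 | p3 | p1 | ~p1) & (~p4 | ~p1)   [distribute | over &]
≡ ~p4 | ~p1   [simplify]

~p4 | ~p1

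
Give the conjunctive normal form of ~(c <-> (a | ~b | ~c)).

(~a | ~c) & (b | ~c)

~(c <-> (a | ~b | ~c))
⇔ ~((c -> (a | ~b | ~c)) & ((a | ~b | ~c) -> c))
⇔ ~((~c | a | ~b | ~c) & ((a | ~b | ~c) -> c))
⇔ ~((~c | a | ~b | ~c) & (~(a | ~b | ~c) | c))
⇔ ~(~c | a | ~b | ~c) | ~(~(a | ~b | ~c) | c)
⇔ (~~c & ~a & ~~b & ~~c) | ~(~(a | ~b | ~c) | c)
⇔ (c & ~a & ~~b & ~~c) | ~(~(a | ~b | ~c) | c)
⇔ (c & ~a & b & ~~c) | ~(~(a | ~b | ~c) | c)
⇔ (c & ~a & b & c) | ~(~(a | ~b | ~c) | c)
⇔ (c & ~a & b & c) | (~~(a | ~b | ~c) & ~c)
⇔ (c & ~a & b & c) | ((a | ~b | ~c) & ~c)
⇔ (c | a | ~b | ~c) & (c | ~c) & (~a | a | ~b | ~c) & (~a | ~c) & (b | a | ~b | ~c) & (b | ~c) & (c | a | ~b | ~c) & (c | ~c)
⇔ (~a | ~c) & (b | ~c)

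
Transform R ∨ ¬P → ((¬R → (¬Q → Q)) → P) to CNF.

(¬R ∨ P) ∧ (P ∨ ¬Q)

R ∨ ¬P → ((¬R → (¬Q → Q)) → P)
⇔ ¬(R ∨ ¬P) ∨ ((¬R → (¬Q → Q)) → P)   [eliminate →]
⇔ ¬(R ∨ ¬P) ∨ ¬(¬R → (¬Q → Q)) ∨ P   [eliminate →]
⇔ ¬(R ∨ ¬P) ∨ ¬(¬¬R ∨ (¬Q → Q)) ∨ P   [eliminate →]
⇔ ¬(R ∨ ¬P) ∨ ¬(¬¬R ∨ ¬¬Q ∨ Q) ∨ P   [eliminate →]
⇔ ¬R ∧ ¬¬P ∨ ¬(¬¬R ∨ ¬¬Q ∨ Q) ∨ P   [De Morgan]
⇔ ¬R ∧ P ∨ ¬(¬¬R ∨ ¬¬Q ∨ Q) ∨ P   [double negation]
⇔ ¬R ∧ P ∨ ¬¬¬R ∧ ¬¬¬Q ∧ ¬Q ∨ P   [De Morgan]
⇔ ¬R ∧ P ∨ ¬R ∧ ¬¬¬Q ∧ ¬Q ∨ P   [double negation]
⇔ ¬R ∧ P ∨ ¬R ∧ ¬Q ∧ ¬Q ∨ P   [double negation]
⇔ (¬R ∨ ¬R ∨ P) ∧ (¬R ∨ ¬Q ∨ P) ∧ (¬R ∨ ¬Q ∨ P) ∧ (P ∨ ¬R ∨ P) ∧ (P ∨ ¬Q ∨ P) ∧ (P ∨ ¬Q ∨ P)   [distribute ∨ over ∧]
⇔ (¬R ∨ P) ∧ (P ∨ ¬Q)   [simplify]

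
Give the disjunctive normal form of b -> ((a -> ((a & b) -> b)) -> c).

b -> ((a -> ((a & b) -> b)) -> c)
≡ ~b | ((a -> ((a & b) -> b)) -> c)   (eliminate ->)
≡ ~b | ~(a -> ((a & b) -> b)) | c   (eliminate ->)
≡ ~b | ~(~a | ((a & b) -> b)) | c   (eliminate ->)
≡ ~b | ~(~a | ~(a & b) | b) | c   (eliminate ->)
≡ ~b | (~~a & ~~(a & b) & ~b) | c   (De Morgan)
≡ ~b | (a & ~~(a & b) & ~b) | c   (double negation)
≡ ~b | (a & a & b & ~b) | c   (double negation)
≡ ~b | c   (simplify)

~b | c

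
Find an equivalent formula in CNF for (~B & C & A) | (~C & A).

(~B | ~C) & A

(~B & C & A) | (~C & A)
≡ (~B | ~C) & (~B | A) & (C | ~C) & (C | A) & (A | ~C) & (A | A)   [distribute | over &]
≡ (~B | ~C) & A   [simplify]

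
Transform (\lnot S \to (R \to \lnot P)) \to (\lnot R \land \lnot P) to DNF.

(\lnot S \land R \land P) \lor (\lnot R \land \lnot P)

(\lnot S \to (R \to \lnot P)) \to (\lnot R \land \lnot P)
≡ \lnot (\lnot S \to (R \to \lnot P)) \lor (\lnot R \land \lnot P)
≡ \lnot (\lnot \lnot S \lor (R \to \lnot P)) \lor (\lnot R \land \lnot P)
≡ \lnot (\lnot \lnot S \lor \lnot R \lor \lnot P) \lor (\lnot R \land \lnot P)
≡ (\lnot \lnot \lnot S \land \lnot \lnot R \land \lnot \lnot P) \lor (\lnot R \land \lnot P)
≡ (\lnot S \land \lnot \lnot R \land \lnot \lnot P) \lor (\lnot R \land \lnot P)
≡ (\lnot S \land R \land \lnot \lnot P) \lor (\lnot R \land \lnot P)
≡ (\lnot S \land R \land P) \lor (\lnot R \land \lnot P)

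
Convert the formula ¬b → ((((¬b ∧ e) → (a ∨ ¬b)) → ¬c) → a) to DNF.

¬b → ((((¬b ∧ e) → (a ∨ ¬b)) → ¬c) → a)
⇔ ¬¬b ∨ ((((¬b ∧ e) → (a ∨ ¬b)) → ¬c) → a)   [eliminate →]
⇔ ¬¬b ∨ ¬(((¬b ∧ e) → (a ∨ ¬b)) → ¬c) ∨ a   [eliminate →]
⇔ ¬¬b ∨ ¬(¬((¬b ∧ e) → (a ∨ ¬b)) ∨ ¬c) ∨ a   [eliminate →]
⇔ ¬¬b ∨ ¬(¬(¬(¬b ∧ e) ∨ a ∨ ¬b) ∨ ¬c) ∨ a   [eliminate →]
⇔ b ∨ ¬(¬(¬(¬b ∧ e) ∨ a ∨ ¬b) ∨ ¬c) ∨ a   [double negation]
⇔ b ∨ (¬¬(¬(¬b ∧ e) ∨ a ∨ ¬b) ∧ ¬¬c) ∨ a   [De Morgan]
⇔ b ∨ ((¬(¬b ∧ e) ∨ a ∨ ¬b) ∧ ¬¬c) ∨ a   [double negation]
⇔ b ∨ ((¬¬b ∨ ¬e ∨ a ∨ ¬b) ∧ ¬¬c) ∨ a   [De Morgan]
⇔ b ∨ ((b ∨ ¬e ∨ a ∨ ¬b) ∧ ¬¬c) ∨ a   [double negation]
⇔ b ∨ ((b ∨ ¬e ∨ a ∨ ¬b) ∧ c) ∨ a   [double negation]
⇔ b ∨ (b ∧ c) ∨ (¬e ∧ c) ∨ (a ∧ c) ∨ (¬b ∧ c) ∨ a   [distribute ∧ over ∨]
⇔ b ∨ (¬e ∧ c) ∨ (¬b ∧ c) ∨ a   [simplify]

b ∨ (¬e ∧ c) ∨ (¬b ∧ c) ∨ a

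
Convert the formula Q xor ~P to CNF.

Q xor ~P
≡ (Q | ~P) & ~(Q & ~P)   [expand xor]
≡ (Q | ~P) & (~Q | ~~P)   [De Morgan]
≡ (Q | ~P) & (~Q | P)   [double negation]

(Q | ~P) & (~Q | P)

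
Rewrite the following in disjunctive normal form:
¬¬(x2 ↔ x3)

(¬x2 ∧ ¬x3) ∨ (x3 ∧ x2)

¬¬(x2 ↔ x3)
≡ ¬¬((x2 → x3) ∧ (x3 → x2))   [eliminate ↔]
≡ ¬¬((¬x2 ∨ x3) ∧ (x3 → x2))   [eliminate →]
≡ ¬¬((¬x2 ∨ x3) ∧ (¬x3 ∨ x2))   [eliminate →]
≡ (¬x2 ∨ x3) ∧ (¬x3 ∨ x2)   [double negation]
≡ (¬x2 ∧ ¬x3) ∨ (¬x2 ∧ x2) ∨ (x3 ∧ ¬x3) ∨ (x3 ∧ x2)   [distribute ∧ over ∨]
≡ (¬x2 ∧ ¬x3) ∨ (x3 ∧ x2)   [simplify]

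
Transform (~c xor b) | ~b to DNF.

(c & b) | ~b

(~c xor b) | ~b
≡ (~c & ~b) | (~~c & b) | ~b   — expand xor
≡ (~c & ~b) | (c & b) | ~b   — double negation
≡ (c & b) | ~b   — simplify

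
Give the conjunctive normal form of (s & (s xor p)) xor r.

(s & (s xor p)) xor r
⇔ ((s & (s xor p)) | r) & ~(s & (s xor p) & r)
⇔ ((s & (s | p) & ~(s & p)) | r) & ~(s & (s xor p) & r)
⇔ ((s & (s | p) & ~(s & p)) | r) & ~(s & (s | p) & ~(s & p) & r)
⇔ ((s & (s | p) & (~s | ~p)) | r) & ~(s & (s | p) & ~(s & p) & r)
⇔ ((s & (s | p) & (~s | ~p)) | r) & (~s | ~(s | p) | ~~(s & p) | ~r)
⇔ ((s & (s | p) & (~s | ~p)) | r) & (~s | (~s & ~p) | ~~(s & p) | ~r)
⇔ ((s & (s | p) & (~s | ~p)) | r) & (~s | (~s & ~p) | (s & p) | ~r)
⇔ (s | r) & (s | p | r) & (~s | ~p | r) & (~s | ~s | s | ~r) & (~s | ~s | p | ~r) & (~s | ~p | s | ~r) & (~s | ~p | p | ~r)
⇔ (s | r) & (~s | ~p | r) & (~s | p | ~r)

(s | r) & (~s | ~p | r) & (~s | p | ~r)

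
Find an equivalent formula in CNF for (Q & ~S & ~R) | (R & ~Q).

(Q & ~S & ~R) | (R & ~Q)
≡ (Q | R) & (Q | ~Q) & (~S | R) & (~S | ~Q) & (~R | R) & (~R | ~Q)   [distribute | over &]
≡ (Q | R) & (~S | R) & (~S | ~Q) & (~R | ~Q)   [simplify]

(Q | R) & (~S | R) & (~S | ~Q) & (~R | ~Q)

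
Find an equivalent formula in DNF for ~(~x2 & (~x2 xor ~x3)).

x2 | (~x3 & ~x2)

~(~x2 & (~x2 xor ~x3))
≡ ~(~x2 & ((~x2 & ~~x3) | (~~x2 & ~x3)))   (expand xor)
≡ ~~x2 | ~((~x2 & ~~x3) | (~~x2 & ~x3))   (De Morgan)
≡ x2 | ~((~x2 & ~~x3) | (~~x2 & ~x3))   (double negation)
≡ x2 | (~(~x2 & ~~x3) & ~(~~x2 & ~x3))   (De Morgan)
≡ x2 | ((~~x2 | ~~~x3) & ~(~~x2 & ~x3))   (De Morgan)
≡ x2 | ((x2 | ~~~x3) & ~(~~x2 & ~x3))   (double negation)
≡ x2 | ((x2 | ~x3) & ~(~~x2 & ~x3))   (double negation)
≡ x2 | ((x2 | ~x3) & (~~~x2 | ~~x3))   (De Morgan)
≡ x2 | ((x2 | ~x3) & (~x2 | ~~x3))   (double negation)
≡ x2 | ((x2 | ~x3) & (~x2 | x3))   (double negation)
≡ x2 | (x2 & ~x2) | (x2 & x3) | (~x3 & ~x2) | (~x3 & x3)   (distribute & over |)
≡ x2 | (~x3 & ~x2)   (simplify)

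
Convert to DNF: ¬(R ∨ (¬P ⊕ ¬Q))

(¬R ∧ P ∧ Q) ∨ (¬R ∧ ¬Q ∧ ¬P)

¬(R ∨ (¬P ⊕ ¬Q))
≡ ¬(R ∨ (¬P ∧ ¬¬Q) ∨ (¬¬P ∧ ¬Q))   [expand ⊕]
≡ ¬R ∧ ¬(¬P ∧ ¬¬Q) ∧ ¬(¬¬P ∧ ¬Q)   [De Morgan]
≡ ¬R ∧ (¬¬P ∨ ¬¬¬Q) ∧ ¬(¬¬P ∧ ¬Q)   [De Morgan]
≡ ¬R ∧ (P ∨ ¬¬¬Q) ∧ ¬(¬¬P ∧ ¬Q)   [double negation]
≡ ¬R ∧ (P ∨ ¬Q) ∧ ¬(¬¬P ∧ ¬Q)   [double negation]
≡ ¬R ∧ (P ∨ ¬Q) ∧ (¬¬¬P ∨ ¬¬Q)   [De Morgan]
≡ ¬R ∧ (P ∨ ¬Q) ∧ (¬P ∨ ¬¬Q)   [double negation]
≡ ¬R ∧ (P ∨ ¬Q) ∧ (¬P ∨ Q)   [double negation]
≡ (¬R ∧ P ∧ ¬P) ∨ (¬R ∧ P ∧ Q) ∨ (¬R ∧ ¬Q ∧ ¬P) ∨ (¬R ∧ ¬Q ∧ Q)   [distribute ∧ over ∨]
≡ (¬R ∧ P ∧ Q) ∨ (¬R ∧ ¬Q ∧ ¬P)   [simplify]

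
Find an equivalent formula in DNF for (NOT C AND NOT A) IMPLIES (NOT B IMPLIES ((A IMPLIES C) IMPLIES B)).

(NOT C AND NOT A) IMPLIES (NOT B IMPLIES ((A IMPLIES C) IMPLIES B))
≡ NOT (NOT C AND NOT A) OR (NOT B IMPLIES ((A IMPLIES C) IMPLIES B))
≡ NOT (NOT C AND NOT A) OR NOT NOT B OR ((A IMPLIES C) IMPLIES B)
≡ NOT (NOT C AND NOT A) OR NOT NOT B OR NOT (A IMPLIES C) OR B
≡ NOT (NOT C AND NOT A) OR NOT NOT B OR NOT (NOT A OR C) OR B
≡ NOT NOT C OR NOT NOT A OR NOT NOT B OR NOT (NOT A OR C) OR B
≡ C OR NOT NOT A OR NOT NOT B OR NOT (NOT A OR C) OR B
≡ C OR A OR NOT NOT B OR NOT (NOT A OR C) OR B
≡ C OR A OR B OR NOT (NOT A OR C) OR B
≡ C OR A OR B OR (NOT NOT A AND NOT C) OR B
≡ C OR A OR B OR (A AND NOT C) OR B
≡ C OR A OR B

C OR A OR B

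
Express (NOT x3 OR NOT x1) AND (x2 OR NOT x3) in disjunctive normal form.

NOT x3 OR (NOT x1 AND x2)

(NOT x3 OR NOT x1) AND (x2 OR NOT x3)
⇔ (NOT x3 AND x2) OR (NOT x3 AND NOT x3) OR (NOT x1 AND x2) OR (NOT x1 AND NOT x3)   — distribute AND over OR
⇔ NOT x3 OR (NOT x1 AND x2)   — simplify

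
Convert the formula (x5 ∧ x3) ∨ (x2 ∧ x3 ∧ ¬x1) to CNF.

(x5 ∧ x3) ∨ (x2 ∧ x3 ∧ ¬x1)
= (x5 ∨ x2) ∧ (x5 ∨ x3) ∧ (x5 ∨ ¬x1) ∧ (x3 ∨ x2) ∧ (x3 ∨ x3) ∧ (x3 ∨ ¬x1)
= (x5 ∨ x2) ∧ (x5 ∨ ¬x1) ∧ x3

(x5 ∨ x2) ∧ (x5 ∨ ¬x1) ∧ x3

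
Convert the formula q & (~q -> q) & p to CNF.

q & (~q -> q) & p
≡ q & (~~q | q) & p
≡ q & (q | q) & p
≡ q & p

q & p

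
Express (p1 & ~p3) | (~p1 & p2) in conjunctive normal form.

(p1 | p2) & (~p3 | ~p1) & (~p3 | p2)

(p1 & ~p3) | (~p1 & p2)
≡ (p1 | ~p1) & (p1 | p2) & (~p3 | ~p1) & (~p3 | p2)
≡ (p1 | p2) & (~p3 | ~p1) & (~p3 | p2)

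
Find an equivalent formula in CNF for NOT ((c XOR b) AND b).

NOT ((c XOR b) AND b)
≡ NOT ((c OR b) AND NOT (c AND b) AND b)   [expand XOR]
≡ NOT (c OR b) OR NOT NOT (c AND b) OR NOT b   [De Morgan]
≡ (NOT c AND NOT b) OR NOT NOT (c AND b) OR NOT b   [De Morgan]
≡ (NOT c AND NOT b) OR (c AND b) OR NOT b   [double negation]
≡ (NOT c OR c OR NOT b) AND (NOT c OR b OR NOT b) AND (NOT b OR c OR NOT b) AND (NOT b OR b OR NOT b)   [distribute OR over AND]
≡ NOT b OR c   [simplify]

NOT b OR c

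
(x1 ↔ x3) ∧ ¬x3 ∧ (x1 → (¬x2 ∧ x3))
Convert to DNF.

¬x1 ∧ ¬x3

(x1 ↔ x3) ∧ ¬x3 ∧ (x1 → (¬x2 ∧ x3))
≡ (x1 → x3) ∧ (x3 → x1) ∧ ¬x3 ∧ (x1 → (¬x2 ∧ x3))   — eliminate ↔
≡ (¬x1 ∨ x3) ∧ (x3 → x1) ∧ ¬x3 ∧ (x1 → (¬x2 ∧ x3))   — eliminate →
≡ (¬x1 ∨ x3) ∧ (¬x3 ∨ x1) ∧ ¬x3 ∧ (x1 → (¬x2 ∧ x3))   — eliminate →
≡ (¬x1 ∨ x3) ∧ (¬x3 ∨ x1) ∧ ¬x3 ∧ (¬x1 ∨ (¬x2 ∧ x3))   — eliminate →
≡ (¬x1 ∧ ¬x3 ∧ ¬x3 ∧ ¬x1) ∨ (¬x1 ∧ ¬x3 ∧ ¬x3 ∧ ¬x2 ∧ x3) ∨ (¬x1 ∧ x1 ∧ ¬x3 ∧ ¬x1) ∨ (¬x1 ∧ x1 ∧ ¬x3 ∧ ¬x2 ∧ x3) ∨ (x3 ∧ ¬x3 ∧ ¬x3 ∧ ¬x1) ∨ (x3 ∧ ¬x3 ∧ ¬x3 ∧ ¬x2 ∧ x3) ∨ (x3 ∧ x1 ∧ ¬x3 ∧ ¬x1) ∨ (x3 ∧ x1 ∧ ¬x3 ∧ ¬x2 ∧ x3)   — distribute ∧ over ∨
≡ ¬x1 ∧ ¬x3   — simplify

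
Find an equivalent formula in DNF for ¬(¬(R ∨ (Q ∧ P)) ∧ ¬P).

R ∨ P

¬(¬(R ∨ (Q ∧ P)) ∧ ¬P)
≡ ¬¬(R ∨ (Q ∧ P)) ∨ ¬¬P   — De Morgan
≡ R ∨ (Q ∧ P) ∨ ¬¬P   — double negation
≡ R ∨ (Q ∧ P) ∨ P   — double negation
≡ R ∨ P   — simplify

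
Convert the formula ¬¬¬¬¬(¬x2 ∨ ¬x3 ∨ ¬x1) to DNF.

¬¬¬¬¬(¬x2 ∨ ¬x3 ∨ ¬x1)
≡ ¬¬¬(¬x2 ∨ ¬x3 ∨ ¬x1)
≡ ¬(¬x2 ∨ ¬x3 ∨ ¬x1)
≡ ¬¬x2 ∧ ¬¬x3 ∧ ¬¬x1
≡ x2 ∧ ¬¬x3 ∧ ¬¬x1
≡ x2 ∧ x3 ∧ ¬¬x1
≡ x2 ∧ x3 ∧ x1

x2 ∧ x3 ∧ x1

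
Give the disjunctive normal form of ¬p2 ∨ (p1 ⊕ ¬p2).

¬p2 ∨ (p1 ⊕ ¬p2)
⇔ ¬p2 ∨ (p1 ∧ ¬¬p2) ∨ (¬p1 ∧ ¬p2)   — expand ⊕
⇔ ¬p2 ∨ (p1 ∧ p2) ∨ (¬p1 ∧ ¬p2)   — double negation
⇔ ¬p2 ∨ (p1 ∧ p2)   — simplify

¬p2 ∨ (p1 ∧ p2)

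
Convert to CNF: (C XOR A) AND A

(NOT C OR NOT A) AND A

(C XOR A) AND A
= (C OR A) AND NOT (C AND A) AND A   — expand XOR
= (C OR A) AND (NOT C OR NOT A) AND A   — De Morgan
= (NOT C OR NOT A) AND A   — simplify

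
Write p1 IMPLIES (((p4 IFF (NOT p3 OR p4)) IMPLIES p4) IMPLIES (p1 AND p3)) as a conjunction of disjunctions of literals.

p1 IMPLIES (((p4 IFF (NOT p3 OR p4)) IMPLIES p4) IMPLIES (p1 AND p3))
≡ NOT p1 OR (((p4 IFF (NOT p3 OR p4)) IMPLIES p4) IMPLIES (p1 AND p3))   [eliminate IMPLIES]
≡ NOT p1 OR NOT ((p4 IFF (NOT p3 OR p4)) IMPLIES p4) OR (p1 AND p3)   [eliminate IMPLIES]
≡ NOT p1 OR NOT (NOT (p4 IFF (NOT p3 OR p4)) OR p4) OR (p1 AND p3)   [eliminate IMPLIES]
≡ NOT p1 OR NOT (NOT ((p4 IMPLIES (NOT p3 OR p4)) AND ((NOT p3 OR p4) IMPLIES p4)) OR p4) OR (p1 AND p3)   [eliminate IFF]
≡ NOT p1 OR NOT (NOT ((NOT p4 OR NOT p3 OR p4) AND ((NOT p3 OR p4) IMPLIES p4)) OR p4) OR (p1 AND p3)   [eliminate IMPLIES]
≡ NOT p1 OR NOT (NOT ((NOT p4 OR NOT p3 OR p4) AND (NOT (NOT p3 OR p4) OR p4)) OR p4) OR (p1 AND p3)   [eliminate IMPLIES]
≡ NOT p1 OR (NOT NOT ((NOT p4 OR NOT p3 OR p4) AND (NOT (NOT p3 OR p4) OR p4)) AND NOT p4) OR (p1 AND p3)   [De Morgan]
≡ NOT p1 OR ((NOT p4 OR NOT p3 OR p4) AND (NOT (NOT p3 OR p4) OR p4) AND NOT p4) OR (p1 AND p3)   [double negation]
≡ NOT p1 OR ((NOT p4 OR NOT p3 OR p4) AND ((NOT NOT p3 AND NOT p4) OR p4) AND NOT p4) OR (p1 AND p3)   [De Morgan]
≡ NOT p1 OR ((NOT p4 OR NOT p3 OR p4) AND ((p3 AND NOT p4) OR p4) AND NOT p4) OR (p1 AND p3)   [double negation]
≡ (NOT p1 OR NOT p4 OR NOT p3 OR p4 OR p1) AND (NOT p1 OR NOT p4 OR NOT p3 OR p4 OR p3) AND (NOT p1 OR p3 OR p4 OR p1) AND (NOT p1 OR p3 OR p4 OR p3) AND (NOT p1 OR NOT p4 OR p4 OR p1) AND (NOT p1 OR NOT p4 OR p4 OR p3) AND (NOT p1 OR NOT p4 OR p1) AND (NOT p1 OR NOT p4 OR p3)   [distribute OR over AND]
≡ (NOT p1 OR p3 OR p4) AND (NOT p1 OR NOT p4 OR p3)   [simplify]

(NOT p1 OR p3 OR p4) AND (NOT p1 OR NOT p4 OR p3)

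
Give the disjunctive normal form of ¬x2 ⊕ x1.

(¬x2 ∧ ¬x1) ∨ (x2 ∧ x1)

¬x2 ⊕ x1
= (¬x2 ∧ ¬x1) ∨ (¬¬x2 ∧ x1)   [expand ⊕]
= (¬x2 ∧ ¬x1) ∨ (x2 ∧ x1)   [double negation]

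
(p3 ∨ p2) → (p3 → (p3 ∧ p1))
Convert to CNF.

(p3 ∨ p2) → (p3 → (p3 ∧ p1))
≡ ¬(p3 ∨ p2) ∨ (p3 → (p3 ∧ p1))   (eliminate →)
≡ ¬(p3 ∨ p2) ∨ ¬p3 ∨ (p3 ∧ p1)   (eliminate →)
≡ (¬p3 ∧ ¬p2) ∨ ¬p3 ∨ (p3 ∧ p1)   (De Morgan)
≡ (¬p3 ∨ ¬p3 ∨ p3) ∧ (¬p3 ∨ ¬p3 ∨ p1) ∧ (¬p2 ∨ ¬p3 ∨ p3) ∧ (¬p2 ∨ ¬p3 ∨ p1)   (distribute ∨ over ∧)
≡ ¬p3 ∨ p1   (simplify)

¬p3 ∨ p1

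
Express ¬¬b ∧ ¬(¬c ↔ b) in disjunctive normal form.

¬¬b ∧ ¬(¬c ↔ b)
⇔ ¬¬b ∧ ¬((¬c → b) ∧ (b → ¬c))   — eliminate ↔
⇔ ¬¬b ∧ ¬((¬¬c ∨ b) ∧ (b → ¬c))   — eliminate →
⇔ ¬¬b ∧ ¬((¬¬c ∨ b) ∧ (¬b ∨ ¬c))   — eliminate →
⇔ b ∧ ¬((¬¬c ∨ b) ∧ (¬b ∨ ¬c))   — double negation
⇔ b ∧ (¬(¬¬c ∨ b) ∨ ¬(¬b ∨ ¬c))   — De Morgan
⇔ b ∧ ((¬¬¬c ∧ ¬b) ∨ ¬(¬b ∨ ¬c))   — De Morgan
⇔ b ∧ ((¬c ∧ ¬b) ∨ ¬(¬b ∨ ¬c))   — double negation
⇔ b ∧ ((¬c ∧ ¬b) ∨ (¬¬b ∧ ¬¬c))   — De Morgan
⇔ b ∧ ((¬c ∧ ¬b) ∨ (b ∧ ¬¬c))   — double negation
⇔ b ∧ ((¬c ∧ ¬b) ∨ (b ∧ c))   — double negation
⇔ (b ∧ ¬c ∧ ¬b) ∨ (b ∧ b ∧ c)   — distribute ∧ over ∨
⇔ b ∧ c   — simplify

b ∧ c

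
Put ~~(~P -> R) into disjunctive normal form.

~~(~P -> R)
⇔ ~~(~~P | R)
⇔ ~~P | R
⇔ P | R

P | R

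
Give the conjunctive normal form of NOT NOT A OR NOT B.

A OR NOT B

NOT NOT A OR NOT B
≡ A OR NOT B   [double negation]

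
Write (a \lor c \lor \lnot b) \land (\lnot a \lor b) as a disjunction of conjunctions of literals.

(a \lor c \lor \lnot b) \land (\lnot a \lor b)
⇔ a \land \lnot a \lor a \land b \lor c \land \lnot a \lor c \land b \lor \lnot b \land \lnot a \lor \lnot b \land b   — distribute \land over \lor
⇔ a \land b \lor c \land \lnot a \lor c \land b \lor \lnot b \land \lnot a   — simplify

a \land b \lor c \land \lnot a \lor c \land b \lor \lnot b \land \lnot a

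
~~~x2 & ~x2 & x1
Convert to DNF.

~x2 & x1

~~~x2 & ~x2 & x1
≡ ~x2 & ~x2 & x1   [double negation]
≡ ~x2 & x1   [simplify]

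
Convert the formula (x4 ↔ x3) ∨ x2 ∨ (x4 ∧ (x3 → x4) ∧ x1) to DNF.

(¬x4 ∧ ¬x3) ∨ (x3 ∧ x4) ∨ x2 ∨ (x4 ∧ x1)

(x4 ↔ x3) ∨ x2 ∨ (x4 ∧ (x3 → x4) ∧ x1)
≡ ((x4 → x3) ∧ (x3 → x4)) ∨ x2 ∨ (x4 ∧ (x3 → x4) ∧ x1)   [eliminate ↔]
≡ ((¬x4 ∨ x3) ∧ (x3 → x4)) ∨ x2 ∨ (x4 ∧ (x3 → x4) ∧ x1)   [eliminate →]
≡ ((¬x4 ∨ x3) ∧ (¬x3 ∨ x4)) ∨ x2 ∨ (x4 ∧ (x3 → x4) ∧ x1)   [eliminate →]
≡ ((¬x4 ∨ x3) ∧ (¬x3 ∨ x4)) ∨ x2 ∨ (x4 ∧ (¬x3 ∨ x4) ∧ x1)   [eliminate →]
≡ (¬x4 ∧ ¬x3) ∨ (¬x4 ∧ x4) ∨ (x3 ∧ ¬x3) ∨ (x3 ∧ x4) ∨ x2 ∨ (x4 ∧ ¬x3 ∧ x1) ∨ (x4 ∧ x4 ∧ x1)   [distribute ∧ over ∨]
≡ (¬x4 ∧ ¬x3) ∨ (x3 ∧ x4) ∨ x2 ∨ (x4 ∧ x1)   [simplify]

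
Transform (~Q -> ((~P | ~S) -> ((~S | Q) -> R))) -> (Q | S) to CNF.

~R | Q | S

(~Q -> ((~P | ~S) -> ((~S | Q) -> R))) -> (Q | S)
= ~(~Q -> ((~P | ~S) -> ((~S | Q) -> R))) | Q | S   [eliminate ->]
= ~(~~Q | ((~P | ~S) -> ((~S | Q) -> R))) | Q | S   [eliminate ->]
= ~(~~Q | ~(~P | ~S) | ((~S | Q) -> R)) | Q | S   [eliminate ->]
= ~(~~Q | ~(~P | ~S) | ~(~S | Q) | R) | Q | S   [eliminate ->]
= (~~~Q & ~~(~P | ~S) & ~~(~S | Q) & ~R) | Q | S   [De Morgan]
= (~Q & ~~(~P | ~S) & ~~(~S | Q) & ~R) | Q | S   [double negation]
= (~Q & (~P | ~S) & ~~(~S | Q) & ~R) | Q | S   [double negation]
= (~Q & (~P | ~S) & (~S | Q) & ~R) | Q | S   [double negation]
= (~Q | Q | S) & (~P | ~S | Q | S) & (~S | Q | Q | S) & (~R | Q | S)   [distribute | over &]
= ~R | Q | S   [simplify]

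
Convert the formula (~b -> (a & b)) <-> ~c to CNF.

(~b -> (a & b)) <-> ~c
⇔ ((~b -> (a & b)) -> ~c) & (~c -> (~b -> (a & b)))   — eliminate <->
⇔ (~(~b -> (a & b)) | ~c) & (~c -> (~b -> (a & b)))   — eliminate ->
⇔ (~(~~b | (a & b)) | ~c) & (~c -> (~b -> (a & b)))   — eliminate ->
⇔ (~(~~b | (a & b)) | ~c) & (~~c | (~b -> (a & b)))   — eliminate ->
⇔ (~(~~b | (a & b)) | ~c) & (~~c | ~~b | (a & b))   — eliminate ->
⇔ ((~~~b & ~(a & b)) | ~c) & (~~c | ~~b | (a & b))   — De Morgan
⇔ ((~b & ~(a & b)) | ~c) & (~~c | ~~b | (a & b))   — double negation
⇔ ((~b & (~a | ~b)) | ~c) & (~~c | ~~b | (a & b))   — De Morgan
⇔ ((~b & (~a | ~b)) | ~c) & (c | ~~b | (a & b))   — double negation
⇔ ((~b & (~a | ~b)) | ~c) & (c | b | (a & b))   — double negation
⇔ (~b | ~c) & (~a | ~b | ~c) & (c | b | a) & (c | b | b)   — distribute | over &
⇔ (~b | ~c) & (c | b)   — simplify

(~b | ~c) & (c | b)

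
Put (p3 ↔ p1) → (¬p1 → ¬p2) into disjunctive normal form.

(p3 ↔ p1) → (¬p1 → ¬p2)
= ¬(p3 ↔ p1) ∨ (¬p1 → ¬p2)
= ¬((p3 → p1) ∧ (p1 → p3)) ∨ (¬p1 → ¬p2)
= ¬((¬p3 ∨ p1) ∧ (p1 → p3)) ∨ (¬p1 → ¬p2)
= ¬((¬p3 ∨ p1) ∧ (¬p1 ∨ p3)) ∨ (¬p1 → ¬p2)
= ¬((¬p3 ∨ p1) ∧ (¬p1 ∨ p3)) ∨ ¬¬p1 ∨ ¬p2
= ¬(¬p3 ∨ p1) ∨ ¬(¬p1 ∨ p3) ∨ ¬¬p1 ∨ ¬p2
= ¬¬p3 ∧ ¬p1 ∨ ¬(¬p1 ∨ p3) ∨ ¬¬p1 ∨ ¬p2
= p3 ∧ ¬p1 ∨ ¬(¬p1 ∨ p3) ∨ ¬¬p1 ∨ ¬p2
= p3 ∧ ¬p1 ∨ ¬¬p1 ∧ ¬p3 ∨ ¬¬p1 ∨ ¬p2
= p3 ∧ ¬p1 ∨ p1 ∧ ¬p3 ∨ ¬¬p1 ∨ ¬p2
= p3 ∧ ¬p1 ∨ p1 ∧ ¬p3 ∨ p1 ∨ ¬p2
= p3 ∧ ¬p1 ∨ p1 ∨ ¬p2

p3 ∧ ¬p1 ∨ p1 ∨ ¬p2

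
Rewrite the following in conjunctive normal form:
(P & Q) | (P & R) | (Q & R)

(P | Q) & (P | R) & (Q | R)

(P & Q) | (P & R) | (Q & R)
⇔ (P | P | Q) & (P | P | R) & (P | R | Q) & (P | R | R) & (Q | P | Q) & (Q | P | R) & (Q | R | Q) & (Q | R | R)   (distribute | over &)
⇔ (P | Q) & (P | R) & (Q | R)   (simplify)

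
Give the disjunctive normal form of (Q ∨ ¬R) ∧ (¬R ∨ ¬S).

(Q ∧ ¬S) ∨ ¬R

(Q ∨ ¬R) ∧ (¬R ∨ ¬S)
≡ (Q ∧ ¬R) ∨ (Q ∧ ¬S) ∨ (¬R ∧ ¬R) ∨ (¬R ∧ ¬S)   [distribute ∧ over ∨]
≡ (Q ∧ ¬S) ∨ ¬R   [simplify]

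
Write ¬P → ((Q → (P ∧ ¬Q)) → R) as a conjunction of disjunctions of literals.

¬P → ((Q → (P ∧ ¬Q)) → R)
≡ ¬¬P ∨ ((Q → (P ∧ ¬Q)) → R)   — eliminate →
≡ ¬¬P ∨ ¬(Q → (P ∧ ¬Q)) ∨ R   — eliminate →
≡ ¬¬P ∨ ¬(¬Q ∨ (P ∧ ¬Q)) ∨ R   — eliminate →
≡ P ∨ ¬(¬Q ∨ (P ∧ ¬Q)) ∨ R   — double negation
≡ P ∨ (¬¬Q ∧ ¬(P ∧ ¬Q)) ∨ R   — De Morgan
≡ P ∨ (Q ∧ ¬(P ∧ ¬Q)) ∨ R   — double negation
≡ P ∨ (Q ∧ (¬P ∨ ¬¬Q)) ∨ R   — De Morgan
≡ P ∨ (Q ∧ (¬P ∨ Q)) ∨ R   — double negation
≡ (P ∨ Q ∨ R) ∧ (P ∨ ¬P ∨ Q ∨ R)   — distribute ∨ over ∧
≡ P ∨ Q ∨ R   — simplify

P ∨ Q ∨ R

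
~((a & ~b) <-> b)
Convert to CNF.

a | b

~((a & ~b) <-> b)
⇔ ~(((a & ~b) -> b) & (b -> (a & ~b)))   [eliminate <->]
⇔ ~((~(a & ~b) | b) & (b -> (a & ~b)))   [eliminate ->]
⇔ ~((~(a & ~b) | b) & (~b | (a & ~b)))   [eliminate ->]
⇔ ~(~(a & ~b) | b) | ~(~b | (a & ~b))   [De Morgan]
⇔ (~~(a & ~b) & ~b) | ~(~b | (a & ~b))   [De Morgan]
⇔ (a & ~b & ~b) | ~(~b | (a & ~b))   [double negation]
⇔ (a & ~b & ~b) | (~~b & ~(a & ~b))   [De Morgan]
⇔ (a & ~b & ~b) | (b & ~(a & ~b))   [double negation]
⇔ (a & ~b & ~b) | (b & (~a | ~~b))   [De Morgan]
⇔ (a & ~b & ~b) | (b & (~a | b))   [double negation]
⇔ (a | b) & (a | ~a | b) & (~b | b) & (~b | ~a | b) & (~b | b) & (~b | ~a | b)   [distribute | over &]
⇔ a | b   [simplify]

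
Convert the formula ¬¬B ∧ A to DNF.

¬¬B ∧ A
≡ B ∧ A

B ∧ A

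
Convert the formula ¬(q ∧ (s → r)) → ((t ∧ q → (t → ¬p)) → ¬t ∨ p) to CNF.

¬(q ∧ (s → r)) → ((t ∧ q → (t → ¬p)) → ¬t ∨ p)
⇔ ¬¬(q ∧ (s → r)) ∨ ((t ∧ q → (t → ¬p)) → ¬t ∨ p)   (eliminate →)
⇔ ¬¬(q ∧ (¬s ∨ r)) ∨ ((t ∧ q → (t → ¬p)) → ¬t ∨ p)   (eliminate →)
⇔ ¬¬(q ∧ (¬s ∨ r)) ∨ ¬(t ∧ q → (t → ¬p)) ∨ ¬t ∨ p   (eliminate →)
⇔ ¬¬(q ∧ (¬s ∨ r)) ∨ ¬(¬(t ∧ q) ∨ (t → ¬p)) ∨ ¬t ∨ p   (eliminate →)
⇔ ¬¬(q ∧ (¬s ∨ r)) ∨ ¬(¬(t ∧ q) ∨ ¬t ∨ ¬p) ∨ ¬t ∨ p   (eliminate →)
⇔ q ∧ (¬s ∨ r) ∨ ¬(¬(t ∧ q) ∨ ¬t ∨ ¬p) ∨ ¬t ∨ p   (double negation)
⇔ q ∧ (¬s ∨ r) ∨ ¬¬(t ∧ q) ∧ ¬¬t ∧ ¬¬p ∨ ¬t ∨ p   (De Morgan)
⇔ q ∧ (¬s ∨ r) ∨ t ∧ q ∧ ¬¬t ∧ ¬¬p ∨ ¬t ∨ p   (double negation)
⇔ q ∧ (¬s ∨ r) ∨ t ∧ q ∧ t ∧ ¬¬p ∨ ¬t ∨ p   (double negation)
⇔ q ∧ (¬s ∨ r) ∨ t ∧ q ∧ t ∧ p ∨ ¬t ∨ p   (double negation)
⇔ (q ∨ t ∨ ¬t ∨ p) ∧ (q ∨ q ∨ ¬t ∨ p) ∧ (q ∨ t ∨ ¬t ∨ p) ∧ (q ∨ p ∨ ¬t ∨ p) ∧ (¬s ∨ r ∨ t ∨ ¬t ∨ p) ∧ (¬s ∨ r ∨ q ∨ ¬t ∨ p) ∧ (¬s ∨ r ∨ t ∨ ¬t ∨ p) ∧ (¬s ∨ r ∨ p ∨ ¬t ∨ p)   (distribute ∨ over ∧)
⇔ (q ∨ ¬t ∨ p) ∧ (¬s ∨ r ∨ p ∨ ¬t)   (simplify)

(q ∨ ¬t ∨ p) ∧ (¬s ∨ r ∨ p ∨ ¬t)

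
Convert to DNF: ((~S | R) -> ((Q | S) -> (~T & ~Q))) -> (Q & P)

(~S & Q) | (R & Q) | (R & S & T) | (Q & P)

((~S | R) -> ((Q | S) -> (~T & ~Q))) -> (Q & P)
≡ ~((~S | R) -> ((Q | S) -> (~T & ~Q))) | (Q & P)   [eliminate ->]
≡ ~(~(~S | R) | ((Q | S) -> (~T & ~Q))) | (Q & P)   [eliminate ->]
≡ ~(~(~S | R) | ~(Q | S) | (~T & ~Q)) | (Q & P)   [eliminate ->]
≡ (~~(~S | R) & ~~(Q | S) & ~(~T & ~Q)) | (Q & P)   [De Morgan]
≡ ((~S | R) & ~~(Q | S) & ~(~T & ~Q)) | (Q & P)   [double negation]
≡ ((~S | R) & (Q | S) & ~(~T & ~Q)) | (Q & P)   [double negation]
≡ ((~S | R) & (Q | S) & (~~T | ~~Q)) | (Q & P)   [De Morgan]
≡ ((~S | R) & (Q | S) & (T | ~~Q)) | (Q & P)   [double negation]
≡ ((~S | R) & (Q | S) & (T | Q)) | (Q & P)   [double negation]
≡ (~S & Q & T) | (~S & Q & Q) | (~S & S & T) | (~S & S & Q) | (R & Q & T) | (R & Q & Q) | (R & S & T) | (R & S & Q) | (Q & P)   [distribute & over |]
≡ (~S & Q) | (R & Q) | (R & S & T) | (Q & P)   [simplify]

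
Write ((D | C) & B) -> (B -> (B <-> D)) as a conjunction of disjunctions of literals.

((D | C) & B) -> (B -> (B <-> D))
≡ ~((D | C) & B) | (B -> (B <-> D))   [eliminate ->]
≡ ~((D | C) & B) | ~B | (B <-> D)   [eliminate ->]
≡ ~((D | C) & B) | ~B | ((B -> D) & (D -> B))   [eliminate <->]
≡ ~((D | C) & B) | ~B | ((~B | D) & (D -> B))   [eliminate ->]
≡ ~((D | C) & B) | ~B | ((~B | D) & (~D | B))   [eliminate ->]
≡ ~(D | C) | ~B | ~B | ((~B | D) & (~D | B))   [De Morgan]
≡ (~D & ~C) | ~B | ~B | ((~B | D) & (~D | B))   [De Morgan]
≡ (~D | ~B | ~B | ~B | D) & (~D | ~B | ~B | ~D | B) & (~C | ~B | ~B | ~B | D) & (~C | ~B | ~B | ~D | B)   [distribute | over &]
≡ ~C | ~B | D   [simplify]

~C | ~B | D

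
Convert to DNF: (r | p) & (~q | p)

(r | p) & (~q | p)
≡ (r & ~q) | (r & p) | (p & ~q) | (p & p)   [distribute & over |]
≡ (r & ~q) | p   [simplify]

(r & ~q) | p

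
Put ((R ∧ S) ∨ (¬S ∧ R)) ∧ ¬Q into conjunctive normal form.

((R ∧ S) ∨ (¬S ∧ R)) ∧ ¬Q
⇔ (R ∨ ¬S) ∧ (R ∨ R) ∧ (S ∨ ¬S) ∧ (S ∨ R) ∧ ¬Q   [distribute ∨ over ∧]
⇔ R ∧ ¬Q   [simplify]

R ∧ ¬Q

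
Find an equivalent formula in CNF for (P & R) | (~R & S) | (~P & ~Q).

(P | ~R | ~Q) & (P | S | ~Q) & (R | S | ~P) & (R | S | ~Q)

(P & R) | (~R & S) | (~P & ~Q)
= (P | ~R | ~P) & (P | ~R | ~Q) & (P | S | ~P) & (P | S | ~Q) & (R | ~R | ~P) & (R | ~R | ~Q) & (R | S | ~P) & (R | S | ~Q)   — distribute | over &
= (P | ~R | ~Q) & (P | S | ~Q) & (R | S | ~P) & (R | S | ~Q)   — simplify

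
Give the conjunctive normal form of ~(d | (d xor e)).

~d & (~e | d)

~(d | (d xor e))
≡ ~(d | ((d | e) & ~(d & e)))   (expand xor)
≡ ~d & ~((d | e) & ~(d & e))   (De Morgan)
≡ ~d & (~(d | e) | ~~(d & e))   (De Morgan)
≡ ~d & ((~d & ~e) | ~~(d & e))   (De Morgan)
≡ ~d & ((~d & ~e) | (d & e))   (double negation)
≡ ~d & (~d | d) & (~d | e) & (~e | d) & (~e | e)   (distribute | over &)
≡ ~d & (~e | d)   (simplify)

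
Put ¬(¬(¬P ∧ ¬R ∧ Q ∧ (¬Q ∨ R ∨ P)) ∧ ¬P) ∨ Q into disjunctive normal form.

P ∨ Q

¬(¬(¬P ∧ ¬R ∧ Q ∧ (¬Q ∨ R ∨ P)) ∧ ¬P) ∨ Q
≡ ¬¬(¬P ∧ ¬R ∧ Q ∧ (¬Q ∨ R ∨ P)) ∨ ¬¬P ∨ Q   [De Morgan]
≡ (¬P ∧ ¬R ∧ Q ∧ (¬Q ∨ R ∨ P)) ∨ ¬¬P ∨ Q   [double negation]
≡ (¬P ∧ ¬R ∧ Q ∧ (¬Q ∨ R ∨ P)) ∨ P ∨ Q   [double negation]
≡ (¬P ∧ ¬R ∧ Q ∧ ¬Q) ∨ (¬P ∧ ¬R ∧ Q ∧ R) ∨ (¬P ∧ ¬R ∧ Q ∧ P) ∨ P ∨ Q   [distribute ∧ over ∨]
≡ P ∨ Q   [simplify]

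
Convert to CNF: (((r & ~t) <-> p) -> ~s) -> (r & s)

(((r & ~t) <-> p) -> ~s) -> (r & s)
⇔ ~(((r & ~t) <-> p) -> ~s) | (r & s)   — eliminate ->
⇔ ~(~((r & ~t) <-> p) | ~s) | (r & s)   — eliminate ->
⇔ ~(~(((r & ~t) -> p) & (p -> (r & ~t))) | ~s) | (r & s)   — eliminate <->
⇔ ~(~((~(r & ~t) | p) & (p -> (r & ~t))) | ~s) | (r & s)   — eliminate ->
⇔ ~(~((~(r & ~t) | p) & (~p | (r & ~t))) | ~s) | (r & s)   — eliminate ->
⇔ (~~((~(r & ~t) | p) & (~p | (r & ~t))) & ~~s) | (r & s)   — De Morgan
⇔ ((~(r & ~t) | p) & (~p | (r & ~t)) & ~~s) | (r & s)   — double negation
⇔ ((~r | ~~t | p) & (~p | (r & ~t)) & ~~s) | (r & s)   — De Morgan
⇔ ((~r | t | p) & (~p | (r & ~t)) & ~~s) | (r & s)   — double negation
⇔ ((~r | t | p) & (~p | (r & ~t)) & s) | (r & s)   — double negation
⇔ (~r | t | p | r) & (~r | t | p | s) & (~p | r | r) & (~p | r | s) & (~p | ~t | r) & (~p | ~t | s) & (s | r) & (s | s)   — distribute | over &
⇔ (~p | r) & s   — simplify

(~p | r) & s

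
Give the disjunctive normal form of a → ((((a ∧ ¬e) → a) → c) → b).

a → ((((a ∧ ¬e) → a) → c) → b)
= ¬a ∨ ((((a ∧ ¬e) → a) → c) → b)   [eliminate →]
= ¬a ∨ ¬(((a ∧ ¬e) → a) → c) ∨ b   [eliminate →]
= ¬a ∨ ¬(¬((a ∧ ¬e) → a) ∨ c) ∨ b   [eliminate →]
= ¬a ∨ ¬(¬(¬(a ∧ ¬e) ∨ a) ∨ c) ∨ b   [eliminate →]
= ¬a ∨ (¬¬(¬(a ∧ ¬e) ∨ a) ∧ ¬c) ∨ b   [De Morgan]
= ¬a ∨ ((¬(a ∧ ¬e) ∨ a) ∧ ¬c) ∨ b   [double negation]
= ¬a ∨ ((¬a ∨ ¬¬e ∨ a) ∧ ¬c) ∨ b   [De Morgan]
= ¬a ∨ ((¬a ∨ e ∨ a) ∧ ¬c) ∨ b   [double negation]
= ¬a ∨ (¬a ∧ ¬c) ∨ (e ∧ ¬c) ∨ (a ∧ ¬c) ∨ b   [distribute ∧ over ∨]
= ¬a ∨ (e ∧ ¬c) ∨ (a ∧ ¬c) ∨ b   [simplify]

¬a ∨ (e ∧ ¬c) ∨ (a ∧ ¬c) ∨ b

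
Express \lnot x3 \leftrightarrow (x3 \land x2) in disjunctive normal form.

x3 \land \lnot x2

\lnot x3 \leftrightarrow (x3 \land x2)
⇔ (\lnot x3 \to (x3 \land x2)) \land ((x3 \land x2) \to \lnot x3)   [eliminate \leftrightarrow]
⇔ (\lnot \lnot x3 \lor (x3 \land x2)) \land ((x3 \land x2) \to \lnot x3)   [eliminate \to]
⇔ (\lnot \lnot x3 \lor (x3 \land x2)) \land (\lnot (x3 \land x2) \lor \lnot x3)   [eliminate \to]
⇔ (x3 \lor (x3 \land x2)) \land (\lnot (x3 \land x2) \lor \lnot x3)   [double negation]
⇔ (x3 \lor (x3 \land x2)) \land (\lnot x3 \lor \lnot x2 \lor \lnot x3)   [De Morgan]
⇔ (x3 \land \lnot x3) \lor (x3 \land \lnot x2) \lor (x3 \land \lnot x3) \lor (x3 \land x2 \land \lnot x3) \lor (x3 \land x2 \land \lnot x2) \lor (x3 \land x2 \land \lnot x3)   [distribute \land over \lor]
⇔ x3 \land \lnot x2   [simplify]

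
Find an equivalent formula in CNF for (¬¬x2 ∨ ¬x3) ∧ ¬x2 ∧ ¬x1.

(x2 ∨ ¬x3) ∧ ¬x2 ∧ ¬x1

(¬¬x2 ∨ ¬x3) ∧ ¬x2 ∧ ¬x1
≡ (x2 ∨ ¬x3) ∧ ¬x2 ∧ ¬x1   — double negation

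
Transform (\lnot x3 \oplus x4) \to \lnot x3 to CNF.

(\lnot x3 \oplus x4) \to \lnot x3
= \lnot (\lnot x3 \oplus x4) \lor \lnot x3   (eliminate \to)
= \lnot ((\lnot x3 \lor x4) \land \lnot (\lnot x3 \land x4)) \lor \lnot x3   (expand \oplus)
= \lnot (\lnot x3 \lor x4) \lor \lnot \lnot (\lnot x3 \land x4) \lor \lnot x3   (De Morgan)
= (\lnot \lnot x3 \land \lnot x4) \lor \lnot \lnot (\lnot x3 \land x4) \lor \lnot x3   (De Morgan)
= (x3 \land \lnot x4) \lor \lnot \lnot (\lnot x3 \land x4) \lor \lnot x3   (double negation)
= (x3 \land \lnot x4) \lor (\lnot x3 \land x4) \lor \lnot x3   (double negation)
= (x3 \lor \lnot x3 \lor \lnot x3) \land (x3 \lor x4 \lor \lnot x3) \land (\lnot x4 \lor \lnot x3 \lor \lnot x3) \land (\lnot x4 \lor x4 \lor \lnot x3)   (distribute \lor over \land)
= \lnot x4 \lor \lnot x3   (simplify)

\lnot x4 \lor \lnot x3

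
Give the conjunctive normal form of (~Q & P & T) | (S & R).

(~Q | S) & (~Q | R) & (P | S) & (P | R) & (T | S) & (T | R)

(~Q & P & T) | (S & R)
⇔ (~Q | S) & (~Q | R) & (P | S) & (P | R) & (T | S) & (T | R)   (distribute | over &)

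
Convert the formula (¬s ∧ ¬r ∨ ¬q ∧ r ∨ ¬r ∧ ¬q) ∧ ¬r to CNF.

(¬s ∧ ¬r ∨ ¬q ∧ r ∨ ¬r ∧ ¬q) ∧ ¬r
≡ (¬s ∨ ¬q ∨ ¬r) ∧ (¬s ∨ ¬q ∨ ¬q) ∧ (¬s ∨ r ∨ ¬r) ∧ (¬s ∨ r ∨ ¬q) ∧ (¬r ∨ ¬q ∨ ¬r) ∧ (¬r ∨ ¬q ∨ ¬q) ∧ (¬r ∨ r ∨ ¬r) ∧ (¬r ∨ r ∨ ¬q) ∧ ¬r   (distribute ∨ over ∧)
≡ (¬s ∨ ¬q) ∧ ¬r   (simplify)

(¬s ∨ ¬q) ∧ ¬r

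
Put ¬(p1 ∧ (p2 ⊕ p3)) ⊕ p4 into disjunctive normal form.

¬(p1 ∧ (p2 ⊕ p3)) ⊕ p4
≡ (¬(p1 ∧ (p2 ⊕ p3)) ∧ ¬p4) ∨ (¬¬(p1 ∧ (p2 ⊕ p3)) ∧ p4)   [expand ⊕]
≡ (¬(p1 ∧ ((p2 ∧ ¬p3) ∨ (¬p2 ∧ p3))) ∧ ¬p4) ∨ (¬¬(p1 ∧ (p2 ⊕ p3)) ∧ p4)   [expand ⊕]
≡ (¬(p1 ∧ ((p2 ∧ ¬p3) ∨ (¬p2 ∧ p3))) ∧ ¬p4) ∨ (¬¬(p1 ∧ ((p2 ∧ ¬p3) ∨ (¬p2 ∧ p3))) ∧ p4)   [expand ⊕]
≡ ((¬p1 ∨ ¬((p2 ∧ ¬p3) ∨ (¬p2 ∧ p3))) ∧ ¬p4) ∨ (¬¬(p1 ∧ ((p2 ∧ ¬p3) ∨ (¬p2 ∧ p3))) ∧ p4)   [De Morgan]
≡ ((¬p1 ∨ (¬(p2 ∧ ¬p3) ∧ ¬(¬p2 ∧ p3))) ∧ ¬p4) ∨ (¬¬(p1 ∧ ((p2 ∧ ¬p3) ∨ (¬p2 ∧ p3))) ∧ p4)   [De Morgan]
≡ ((¬p1 ∨ ((¬p2 ∨ ¬¬p3) ∧ ¬(¬p2 ∧ p3))) ∧ ¬p4) ∨ (¬¬(p1 ∧ ((p2 ∧ ¬p3) ∨ (¬p2 ∧ p3))) ∧ p4)   [De Morgan]
≡ ((¬p1 ∨ ((¬p2 ∨ p3) ∧ ¬(¬p2 ∧ p3))) ∧ ¬p4) ∨ (¬¬(p1 ∧ ((p2 ∧ ¬p3) ∨ (¬p2 ∧ p3))) ∧ p4)   [double negation]
≡ ((¬p1 ∨ ((¬p2 ∨ p3) ∧ (¬¬p2 ∨ ¬p3))) ∧ ¬p4) ∨ (¬¬(p1 ∧ ((p2 ∧ ¬p3) ∨ (¬p2 ∧ p3))) ∧ p4)   [De Morgan]
≡ ((¬p1 ∨ ((¬p2 ∨ p3) ∧ (p2 ∨ ¬p3))) ∧ ¬p4) ∨ (¬¬(p1 ∧ ((p2 ∧ ¬p3) ∨ (¬p2 ∧ p3))) ∧ p4)   [double negation]
≡ ((¬p1 ∨ ((¬p2 ∨ p3) ∧ (p2 ∨ ¬p3))) ∧ ¬p4) ∨ (p1 ∧ ((p2 ∧ ¬p3) ∨ (¬p2 ∧ p3)) ∧ p4)   [double negation]
≡ (¬p1 ∧ ¬p4) ∨ (¬p2 ∧ p2 ∧ ¬p4) ∨ (¬p2 ∧ ¬p3 ∧ ¬p4) ∨ (p3 ∧ p2 ∧ ¬p4) ∨ (p3 ∧ ¬p3 ∧ ¬p4) ∨ (p1 ∧ p2 ∧ ¬p3 ∧ p4) ∨ (p1 ∧ ¬p2 ∧ p3 ∧ p4)   [distribute ∧ over ∨]
≡ (¬p1 ∧ ¬p4) ∨ (¬p2 ∧ ¬p3 ∧ ¬p4) ∨ (p3 ∧ p2 ∧ ¬p4) ∨ (p1 ∧ p2 ∧ ¬p3 ∧ p4) ∨ (p1 ∧ ¬p2 ∧ p3 ∧ p4)   [simplify]

(¬p1 ∧ ¬p4) ∨ (¬p2 ∧ ¬p3 ∧ ¬p4) ∨ (p3 ∧ p2 ∧ ¬p4) ∨ (p1 ∧ p2 ∧ ¬p3 ∧ p4) ∨ (p1 ∧ ¬p2 ∧ p3 ∧ p4)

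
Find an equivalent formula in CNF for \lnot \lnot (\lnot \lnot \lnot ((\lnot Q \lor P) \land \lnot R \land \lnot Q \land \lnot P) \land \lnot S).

(Q \lor R \lor P) \land \lnot S

\lnot \lnot (\lnot \lnot \lnot ((\lnot Q \lor P) \land \lnot R \land \lnot Q \land \lnot P) \land \lnot S)
⇔ \lnot \lnot \lnot ((\lnot Q \lor P) \land \lnot R \land \lnot Q \land \lnot P) \land \lnot S   — double negation
⇔ \lnot ((\lnot Q \lor P) \land \lnot R \land \lnot Q \land \lnot P) \land \lnot S   — double negation
⇔ (\lnot (\lnot Q \lor P) \lor \lnot \lnot R \lor \lnot \lnot Q \lor \lnot \lnot P) \land \lnot S   — De Morgan
⇔ ((\lnot \lnot Q \land \lnot P) \lor \lnot \lnot R \lor \lnot \lnot Q \lor \lnot \lnot P) \land \lnot S   — De Morgan
⇔ ((Q \land \lnot P) \lor \lnot \lnot R \lor \lnot \lnot Q \lor \lnot \lnot P) \land \lnot S   — double negation
⇔ ((Q \land \lnot P) \lor R \lor \lnot \lnot Q \lor \lnot \lnot P) \land \lnot S   — double negation
⇔ ((Q \land \lnot P) \lor R \lor Q \lor \lnot \lnot P) \land \lnot S   — double negation
⇔ ((Q \land \lnot P) \lor R \lor Q \lor P) \land \lnot S   — double negation
⇔ (Q \lor R \lor Q \lor P) \land (\lnot P \lor R \lor Q \lor P) \land \lnot S   — distribute \lor over \land
⇔ (Q \lor R \lor P) \land \lnot S   — simplify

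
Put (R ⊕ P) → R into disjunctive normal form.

(¬R ∧ ¬P) ∨ R

(R ⊕ P) → R
≡ ¬(R ⊕ P) ∨ R   [eliminate →]
≡ ¬((R ∧ ¬P) ∨ (¬R ∧ P)) ∨ R   [expand ⊕]
≡ (¬(R ∧ ¬P) ∧ ¬(¬R ∧ P)) ∨ R   [De Morgan]
≡ ((¬R ∨ ¬¬P) ∧ ¬(¬R ∧ P)) ∨ R   [De Morgan]
≡ ((¬R ∨ P) ∧ ¬(¬R ∧ P)) ∨ R   [double negation]
≡ ((¬R ∨ P) ∧ (¬¬R ∨ ¬P)) ∨ R   [De Morgan]
≡ ((¬R ∨ P) ∧ (R ∨ ¬P)) ∨ R   [double negation]
≡ (¬R ∧ R) ∨ (¬R ∧ ¬P) ∨ (P ∧ R) ∨ (P ∧ ¬P) ∨ R   [distribute ∧ over ∨]
≡ (¬R ∧ ¬P) ∨ R   [simplify]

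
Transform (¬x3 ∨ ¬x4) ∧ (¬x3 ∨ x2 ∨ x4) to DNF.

(¬x3 ∨ ¬x4) ∧ (¬x3 ∨ x2 ∨ x4)
= (¬x3 ∧ ¬x3) ∨ (¬x3 ∧ x2) ∨ (¬x3 ∧ x4) ∨ (¬x4 ∧ ¬x3) ∨ (¬x4 ∧ x2) ∨ (¬x4 ∧ x4)   (distribute ∧ over ∨)
= ¬x3 ∨ (¬x4 ∧ x2)   (simplify)

¬x3 ∨ (¬x4 ∧ x2)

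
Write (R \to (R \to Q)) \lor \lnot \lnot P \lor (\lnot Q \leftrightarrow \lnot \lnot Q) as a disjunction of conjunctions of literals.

\lnot R \lor Q \lor P

(R \to (R \to Q)) \lor \lnot \lnot P \lor (\lnot Q \leftrightarrow \lnot \lnot Q)
≡ \lnot R \lor (R \to Q) \lor \lnot \lnot P \lor (\lnot Q \leftrightarrow \lnot \lnot Q)   [eliminate \to]
≡ \lnot R \lor \lnot R \lor Q \lor \lnot \lnot P \lor (\lnot Q \leftrightarrow \lnot \lnot Q)   [eliminate \to]
≡ \lnot R \lor \lnot R \lor Q \lor \lnot \lnot P \lor ((\lnot Q \to \lnot \lnot Q) \land (\lnot \lnot Q \to \lnot Q))   [eliminate \leftrightarrow]
≡ \lnot R \lor \lnot R \lor Q \lor \lnot \lnot P \lor ((\lnot \lnot Q \lor \lnot \lnot Q) \land (\lnot \lnot Q \to \lnot Q))   [eliminate \to]
≡ \lnot R \lor \lnot R \lor Q \lor \lnot \lnot P \lor ((\lnot \lnot Q \lor \lnot \lnot Q) \land (\lnot \lnot \lnot Q \lor \lnot Q))   [eliminate \to]
≡ \lnot R \lor \lnot R \lor Q \lor P \lor ((\lnot \lnot Q \lor \lnot \lnot Q) \land (\lnot \lnot \lnot Q \lor \lnot Q))   [double negation]
≡ \lnot R \lor \lnot R \lor Q \lor P \lor ((Q \lor \lnot \lnot Q) \land (\lnot \lnot \lnot Q \lor \lnot Q))   [double negation]
≡ \lnot R \lor \lnot R \lor Q \lor P \lor ((Q \lor Q) \land (\lnot \lnot \lnot Q \lor \lnot Q))   [double negation]
≡ \lnot R \lor \lnot R \lor Q \lor P \lor ((Q \lor Q) \land (\lnot Q \lor \lnot Q))   [double negation]
≡ \lnot R \lor \lnot R \lor Q \lor P \lor (Q \land \lnot Q) \lor (Q \land \lnot Q) \lor (Q \land \lnot Q) \lor (Q \land \lnot Q)   [distribute \land over \lor]
≡ \lnot R \lor Q \lor P   [simplify]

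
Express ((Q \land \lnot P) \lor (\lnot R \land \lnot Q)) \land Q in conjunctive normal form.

(\lnot P \lor \lnot R) \land (\lnot P \lor \lnot Q) \land Q

((Q \land \lnot P) \lor (\lnot R \land \lnot Q)) \land Q
≡ (Q \lor \lnot R) \land (Q \lor \lnot Q) \land (\lnot P \lor \lnot R) \land (\lnot P \lor \lnot Q) \land Q   — distribute \lor over \land
≡ (\lnot P \lor \lnot R) \land (\lnot P \lor \lnot Q) \land Q   — simplify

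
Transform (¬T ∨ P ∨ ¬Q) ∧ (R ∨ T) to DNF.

¬T ∧ R ∨ P ∧ R ∨ P ∧ T ∨ ¬Q ∧ R ∨ ¬Q ∧ T

(¬T ∨ P ∨ ¬Q) ∧ (R ∨ T)
⇔ ¬T ∧ R ∨ ¬T ∧ T ∨ P ∧ R ∨ P ∧ T ∨ ¬Q ∧ R ∨ ¬Q ∧ T   [distribute ∧ over ∨]
⇔ ¬T ∧ R ∨ P ∧ R ∨ P ∧ T ∨ ¬Q ∧ R ∨ ¬Q ∧ T   [simplify]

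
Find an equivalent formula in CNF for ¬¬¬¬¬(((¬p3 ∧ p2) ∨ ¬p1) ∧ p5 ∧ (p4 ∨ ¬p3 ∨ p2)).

(p3 ∨ ¬p2 ∨ ¬p5) ∧ (p1 ∨ ¬p5 ∨ ¬p4) ∧ (p1 ∨ ¬p5 ∨ p3) ∧ (p1 ∨ ¬p5 ∨ ¬p2)

¬¬¬¬¬(((¬p3 ∧ p2) ∨ ¬p1) ∧ p5 ∧ (p4 ∨ ¬p3 ∨ p2))
≡ ¬¬¬(((¬p3 ∧ p2) ∨ ¬p1) ∧ p5 ∧ (p4 ∨ ¬p3 ∨ p2))   (double negation)
≡ ¬(((¬p3 ∧ p2) ∨ ¬p1) ∧ p5 ∧ (p4 ∨ ¬p3 ∨ p2))   (double negation)
≡ ¬((¬p3 ∧ p2) ∨ ¬p1) ∨ ¬p5 ∨ ¬(p4 ∨ ¬p3 ∨ p2)   (De Morgan)
≡ (¬(¬p3 ∧ p2) ∧ ¬¬p1) ∨ ¬p5 ∨ ¬(p4 ∨ ¬p3 ∨ p2)   (De Morgan)
≡ ((¬¬p3 ∨ ¬p2) ∧ ¬¬p1) ∨ ¬p5 ∨ ¬(p4 ∨ ¬p3 ∨ p2)   (De Morgan)
≡ ((p3 ∨ ¬p2) ∧ ¬¬p1) ∨ ¬p5 ∨ ¬(p4 ∨ ¬p3 ∨ p2)   (double negation)
≡ ((p3 ∨ ¬p2) ∧ p1) ∨ ¬p5 ∨ ¬(p4 ∨ ¬p3 ∨ p2)   (double negation)
≡ ((p3 ∨ ¬p2) ∧ p1) ∨ ¬p5 ∨ (¬p4 ∧ ¬¬p3 ∧ ¬p2)   (De Morgan)
≡ ((p3 ∨ ¬p2) ∧ p1) ∨ ¬p5 ∨ (¬p4 ∧ p3 ∧ ¬p2)   (double negation)
≡ (p3 ∨ ¬p2 ∨ ¬p5 ∨ ¬p4) ∧ (p3 ∨ ¬p2 ∨ ¬p5 ∨ p3) ∧ (p3 ∨ ¬p2 ∨ ¬p5 ∨ ¬p2) ∧ (p1 ∨ ¬p5 ∨ ¬p4) ∧ (p1 ∨ ¬p5 ∨ p3) ∧ (p1 ∨ ¬p5 ∨ ¬p2)   (distribute ∨ over ∧)
≡ (p3 ∨ ¬p2 ∨ ¬p5) ∧ (p1 ∨ ¬p5 ∨ ¬p4) ∧ (p1 ∨ ¬p5 ∨ p3) ∧ (p1 ∨ ¬p5 ∨ ¬p2)   (simplify)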